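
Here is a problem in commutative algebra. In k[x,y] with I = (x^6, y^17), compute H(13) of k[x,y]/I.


k[x,y], I = (x^6, y^17), d = 13
Need i < 6 and d-i < 17.
Range: 0 <= i <= 5.
H(13) = 6


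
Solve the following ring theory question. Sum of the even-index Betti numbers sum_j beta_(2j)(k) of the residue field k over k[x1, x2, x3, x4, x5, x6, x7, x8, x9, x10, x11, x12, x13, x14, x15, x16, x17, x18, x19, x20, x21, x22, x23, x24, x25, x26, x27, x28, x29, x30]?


Koszul resolution: beta_i(k)=C(n,i), n=30
sum_even C(30,i) = 2^(n-1) = 2^29 = 536870912


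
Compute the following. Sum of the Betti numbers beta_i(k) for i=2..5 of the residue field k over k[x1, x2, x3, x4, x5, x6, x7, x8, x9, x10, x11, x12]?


Koszul resolution: beta_i(k)=C(n,i), n=12
C(12,2)=66, C(12,3)=220, C(12,4)=495, C(12,5)=792
Sum=1573


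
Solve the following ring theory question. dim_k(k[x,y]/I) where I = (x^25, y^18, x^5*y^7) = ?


k[x,y]/I, I = (x^25, y^18, x^5*y^7)
Rect: 25x18=450. Corner: (25-5)x(18-7)=220.
dim = 450-220 = 230


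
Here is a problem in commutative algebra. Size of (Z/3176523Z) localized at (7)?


7-primary part: 3176523=7^6*27
Size=7^6=117649


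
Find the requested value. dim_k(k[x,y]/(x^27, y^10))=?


Basis: x^i*y^j, i<27, j<10
27*10=270


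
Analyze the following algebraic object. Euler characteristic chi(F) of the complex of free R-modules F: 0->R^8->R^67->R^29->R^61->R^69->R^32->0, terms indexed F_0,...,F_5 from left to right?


chi = sum (-1)^i * rank:
(-1)^0*8=8
(-1)^1*67=-67
(-1)^2*29=29
(-1)^3*61=-61
(-1)^4*69=69
(-1)^5*32=-32
chi=-54


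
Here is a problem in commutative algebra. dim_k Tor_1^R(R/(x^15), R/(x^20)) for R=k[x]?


Tor_1(R/I,R/J)=(I cap J)/IJ=(x^20)/(x^35)
dim=35-20=min(15,20)=15


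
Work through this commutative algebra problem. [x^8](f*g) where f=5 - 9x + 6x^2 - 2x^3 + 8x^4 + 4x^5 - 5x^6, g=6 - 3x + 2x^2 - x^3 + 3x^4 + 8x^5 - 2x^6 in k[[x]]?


[x^8] = sum a_i*b_j, i+j=8
  6*-2=-12
  -2*8=-16
  8*3=24
  4*-1=-4
  -5*2=-10
Sum=-18


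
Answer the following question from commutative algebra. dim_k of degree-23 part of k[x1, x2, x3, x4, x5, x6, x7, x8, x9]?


C(d+n-1,n-1)=C(31,8)=7888725


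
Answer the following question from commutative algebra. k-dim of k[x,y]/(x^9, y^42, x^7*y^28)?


k[x,y]/I, I = (x^9, y^42, x^7*y^28)
Rect: 9x42=378. Corner: (9-7)x(42-28)=28.
dim = 378-28 = 350


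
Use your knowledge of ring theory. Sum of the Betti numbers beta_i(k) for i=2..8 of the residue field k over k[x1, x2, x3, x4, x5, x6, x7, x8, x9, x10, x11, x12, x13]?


Koszul resolution: beta_i(k)=C(n,i), n=13
C(13,2)=78, C(13,3)=286, C(13,4)=715, C(13,5)=1287, C(13,6)=1716, C(13,7)=1716, C(13,8)=1287
Sum=7085


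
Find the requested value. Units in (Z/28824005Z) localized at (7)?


Local ring = Z/5764801Z.
phi(5764801) = 7^7*(7-1) = 4941258


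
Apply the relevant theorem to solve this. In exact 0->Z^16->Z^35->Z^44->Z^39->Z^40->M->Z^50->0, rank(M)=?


Alt sum=0:
(-1)^0*16 + (-1)^1*35 + (-1)^2*44 + (-1)^3*39 + (-1)^4*40 + (-1)^5*? + (-1)^6*50=0
rank(M)=76


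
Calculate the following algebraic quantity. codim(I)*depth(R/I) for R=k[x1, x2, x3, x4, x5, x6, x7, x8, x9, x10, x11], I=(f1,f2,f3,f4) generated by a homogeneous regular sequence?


codim=4, depth=dim(R/I)=11-4=7
Product=4*7=28


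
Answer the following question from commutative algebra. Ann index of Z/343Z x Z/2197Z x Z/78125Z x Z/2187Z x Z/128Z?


Exponent = lcm of the cyclic orders; pairwise coprime => product.
7^3*13^3*5^7*3^7*2^7=343*2197*78125*2187*128=16480597770000000


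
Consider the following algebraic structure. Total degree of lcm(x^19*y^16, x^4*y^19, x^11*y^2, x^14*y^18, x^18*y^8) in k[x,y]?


lcm = componentwise max:
x: max(19,4,11,14,18)=19
y: max(16,19,2,18,8)=19
Total=19+19=38


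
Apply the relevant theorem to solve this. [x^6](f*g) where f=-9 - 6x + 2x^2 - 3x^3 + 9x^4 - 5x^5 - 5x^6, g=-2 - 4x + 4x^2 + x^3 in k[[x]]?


[x^6] = sum a_i*b_j, i+j=6
  -3*1=-3
  9*4=36
  -5*-4=20
  -5*-2=10
Sum=63


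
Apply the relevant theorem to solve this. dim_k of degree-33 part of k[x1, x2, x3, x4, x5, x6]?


C(d+n-1,n-1)=C(38,5)=501942


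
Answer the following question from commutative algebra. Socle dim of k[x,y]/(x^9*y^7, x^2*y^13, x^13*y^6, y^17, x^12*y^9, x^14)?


Socle = ann(m) = span of standard monomials u with x*u, y*u in I (staircase corners).
Redundant generators: x^12*y^9
Minimal generators: x^14, x^13*y^6, x^9*y^7, x^2*y^13, y^17
Corners: xy^16, x^8y^12, x^12y^6, x^13y^5
Socle dim=4


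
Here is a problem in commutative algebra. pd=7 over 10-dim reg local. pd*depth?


pd+depth=10
depth=10-7=3
pd*depth=7*3=21


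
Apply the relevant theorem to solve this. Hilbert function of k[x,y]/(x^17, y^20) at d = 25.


k[x,y], I = (x^17, y^20), d = 25
Need i < 17 and d-i < 20.
Range: 6 <= i <= 16.
H(25) = 11


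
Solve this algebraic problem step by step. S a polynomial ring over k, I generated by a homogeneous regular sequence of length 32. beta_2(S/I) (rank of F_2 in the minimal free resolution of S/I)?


Regular sequence => Koszul complex is the minimal free resolution.
Syz_1 minimally generated by Koszul relations f_i*e_j - f_j*e_i (i<j): mu(Syz_1) = beta_2 = C(m,2) = m(m-1)/2
m=32
32*31/2 = 496


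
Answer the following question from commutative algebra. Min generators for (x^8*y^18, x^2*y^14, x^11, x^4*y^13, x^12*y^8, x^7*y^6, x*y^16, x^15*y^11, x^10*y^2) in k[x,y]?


Remove redundant (divisible by others).
x^8*y^18 redundant.
x^12*y^8 redundant.
x^15*y^11 redundant.
Min: x^11, x^10*y^2, x^7*y^6, x^4*y^13, x^2*y^14, x*y^16
Count=6


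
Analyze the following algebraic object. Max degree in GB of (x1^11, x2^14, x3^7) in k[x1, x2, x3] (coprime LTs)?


Pure powers, coprime LTs => already GB.
Degrees: 11, 14, 7
Max=14


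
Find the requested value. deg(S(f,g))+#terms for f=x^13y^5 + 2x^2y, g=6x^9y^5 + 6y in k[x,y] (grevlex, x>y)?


LT(f)=x^13y^5, LT(g)=6x^9y^5
lcm(LM)=x^13y^5
S(f,g) (scaled by 6 to clear denominators) = 6*f - x^4*g = -6x^4y + 12x^2y
2 terms, deg 5.
5+2=7


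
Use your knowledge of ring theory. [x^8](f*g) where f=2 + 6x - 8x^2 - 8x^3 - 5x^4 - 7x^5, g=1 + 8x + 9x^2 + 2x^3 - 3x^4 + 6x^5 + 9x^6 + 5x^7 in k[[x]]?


[x^8] = sum a_i*b_j, i+j=8
  6*5=30
  -8*9=-72
  -8*6=-48
  -5*-3=15
  -7*2=-14
Sum=-89


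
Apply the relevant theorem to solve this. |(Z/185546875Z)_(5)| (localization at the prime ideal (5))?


5-primary part: 185546875=5^10*19
Size=5^10=9765625


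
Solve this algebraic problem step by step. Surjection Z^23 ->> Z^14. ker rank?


rank(ker) = 23-14 = 9


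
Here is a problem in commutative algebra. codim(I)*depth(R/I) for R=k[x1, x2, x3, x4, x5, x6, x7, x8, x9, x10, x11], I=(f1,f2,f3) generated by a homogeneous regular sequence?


codim=3, depth=dim(R/I)=11-3=8
Product=3*8=24


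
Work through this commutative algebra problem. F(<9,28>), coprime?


gcd(9,28)=1 => F=ab-a-b=9*28-9-28=252-37=215


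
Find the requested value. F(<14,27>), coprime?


gcd(14,27)=1 => F=ab-a-b=14*27-14-27=378-41=337


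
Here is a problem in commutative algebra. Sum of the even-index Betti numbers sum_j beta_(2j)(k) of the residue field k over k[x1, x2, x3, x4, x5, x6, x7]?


Koszul resolution: beta_i(k)=C(n,i), n=7
sum_even C(7,i) = 2^(n-1) = 2^6 = 64


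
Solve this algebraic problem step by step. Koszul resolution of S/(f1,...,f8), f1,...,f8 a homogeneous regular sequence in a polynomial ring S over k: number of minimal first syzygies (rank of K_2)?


Regular sequence => Koszul complex is the minimal free resolution.
Syz_1 minimally generated by Koszul relations f_i*e_j - f_j*e_i (i<j): mu(Syz_1) = beta_2 = C(m,2) = m(m-1)/2
m=8
8*7/2 = 28


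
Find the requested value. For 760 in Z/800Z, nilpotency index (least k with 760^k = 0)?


760^k mod 800:
k=1: 760
k=2: 0
First zero at k = 2


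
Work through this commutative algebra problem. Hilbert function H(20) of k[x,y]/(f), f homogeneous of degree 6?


H(t)=d for t>=d-1.
d=6, t=20
H(20)=6


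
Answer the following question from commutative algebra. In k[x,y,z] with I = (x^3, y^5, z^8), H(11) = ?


Need i<3, j<5, k<8 with i+j+k=11.
For each i, j ranges over max(0,11-i-7)..min(4,11-i):
  i=0: j in [4,4] -> 1
  i=1: j in [3,4] -> 2
  i=2: j in [2,4] -> 3
H(11) = 1+2+3 = 6


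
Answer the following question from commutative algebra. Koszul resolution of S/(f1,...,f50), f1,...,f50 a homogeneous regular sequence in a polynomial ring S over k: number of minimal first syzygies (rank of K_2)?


Regular sequence => Koszul complex is the minimal free resolution.
Syz_1 minimally generated by Koszul relations f_i*e_j - f_j*e_i (i<j): mu(Syz_1) = beta_2 = C(m,2) = m(m-1)/2
m=50
50*49/2 = 1225


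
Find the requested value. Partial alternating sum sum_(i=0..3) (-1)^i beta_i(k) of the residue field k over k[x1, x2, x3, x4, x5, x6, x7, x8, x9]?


Koszul resolution: beta_i(k)=C(n,i), n=9
sum_(i=0..p) (-1)^i C(n,i) = (-1)^p C(n-1,p)
(-1)^3*C(8,3) = (-1)^3*56 = -56


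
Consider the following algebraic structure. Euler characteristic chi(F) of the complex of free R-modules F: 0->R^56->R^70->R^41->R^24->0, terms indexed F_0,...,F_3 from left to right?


chi = sum (-1)^i * rank:
(-1)^0*56=56
(-1)^1*70=-70
(-1)^2*41=41
(-1)^3*24=-24
chi=3


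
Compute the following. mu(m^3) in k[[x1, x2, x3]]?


C(n+d-1,d)=C(5,3)=10


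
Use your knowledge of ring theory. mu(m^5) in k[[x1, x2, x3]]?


C(n+d-1,d)=C(7,5)=21


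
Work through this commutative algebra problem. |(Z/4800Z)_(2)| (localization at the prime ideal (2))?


2-primary part: 4800=2^6*75
Size=2^6=64


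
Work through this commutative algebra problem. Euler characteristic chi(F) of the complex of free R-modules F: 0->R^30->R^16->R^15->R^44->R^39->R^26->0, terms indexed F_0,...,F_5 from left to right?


chi = sum (-1)^i * rank:
(-1)^0*30=30
(-1)^1*16=-16
(-1)^2*15=15
(-1)^3*44=-44
(-1)^4*39=39
(-1)^5*26=-26
chi=-2


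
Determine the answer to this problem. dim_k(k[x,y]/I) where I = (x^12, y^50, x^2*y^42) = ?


k[x,y]/I, I = (x^12, y^50, x^2*y^42)
Rect: 12x50=600. Corner: (12-2)x(50-42)=80.
dim = 600-80 = 520


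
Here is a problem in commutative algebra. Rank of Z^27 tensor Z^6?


rank(M(x)N) = rank(M)*rank(N)
27*6 = 162


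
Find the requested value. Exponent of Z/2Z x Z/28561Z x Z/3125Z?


Exponent = lcm of the cyclic orders; pairwise coprime => product.
2^1*13^4*5^5=2*28561*3125=178506250


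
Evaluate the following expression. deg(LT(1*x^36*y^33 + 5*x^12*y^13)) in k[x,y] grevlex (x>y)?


LT: 1*x^36*y^33
deg_x=36, deg_y=33
Total=36+33=69


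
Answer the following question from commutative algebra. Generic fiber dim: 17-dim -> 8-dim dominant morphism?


dim(fiber)=dim(X)-dim(Y)=17-8=9


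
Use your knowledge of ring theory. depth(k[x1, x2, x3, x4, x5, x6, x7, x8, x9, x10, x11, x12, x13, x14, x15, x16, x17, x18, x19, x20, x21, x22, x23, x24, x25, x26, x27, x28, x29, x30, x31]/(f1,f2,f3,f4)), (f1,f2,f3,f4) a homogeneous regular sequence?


depth(R)=31
depth(R/I)=31-4=27


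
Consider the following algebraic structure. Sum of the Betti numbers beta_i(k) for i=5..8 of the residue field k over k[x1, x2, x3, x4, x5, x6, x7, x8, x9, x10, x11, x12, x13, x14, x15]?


Koszul resolution: beta_i(k)=C(n,i), n=15
C(15,5)=3003, C(15,6)=5005, C(15,7)=6435, C(15,8)=6435
Sum=20878


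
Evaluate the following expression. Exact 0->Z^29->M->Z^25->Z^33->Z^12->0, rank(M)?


Alt sum=0:
(-1)^0*29 + (-1)^1*? + (-1)^2*25 + (-1)^3*33 + (-1)^4*12=0
rank(M)=33


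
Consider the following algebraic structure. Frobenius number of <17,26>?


gcd(17,26)=1 => F=ab-a-b=17*26-17-26=442-43=399


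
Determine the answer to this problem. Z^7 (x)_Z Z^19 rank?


rank(M(x)N) = rank(M)*rank(N)
7*19 = 133


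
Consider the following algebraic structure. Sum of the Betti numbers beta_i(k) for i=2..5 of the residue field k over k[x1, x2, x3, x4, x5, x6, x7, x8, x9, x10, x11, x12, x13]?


Koszul resolution: beta_i(k)=C(n,i), n=13
C(13,2)=78, C(13,3)=286, C(13,4)=715, C(13,5)=1287
Sum=2366


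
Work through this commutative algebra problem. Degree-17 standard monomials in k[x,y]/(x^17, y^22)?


k[x,y], I = (x^17, y^22), d = 17
Need i < 17 and d-i < 22.
Range: 0 <= i <= 16.
H(17) = 17


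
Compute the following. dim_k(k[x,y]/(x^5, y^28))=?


Basis: x^i*y^j, i<5, j<28
5*28=140


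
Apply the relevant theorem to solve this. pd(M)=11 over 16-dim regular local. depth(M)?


pd+depth=depth(R)=16
depth=16-11=5


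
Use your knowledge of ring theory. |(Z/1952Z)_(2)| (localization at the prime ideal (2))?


2-primary part: 1952=2^5*61
Size=2^5=32


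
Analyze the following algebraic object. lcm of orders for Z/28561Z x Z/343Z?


Exponent = lcm of the cyclic orders; pairwise coprime => product.
13^4*7^3=28561*343=9796423


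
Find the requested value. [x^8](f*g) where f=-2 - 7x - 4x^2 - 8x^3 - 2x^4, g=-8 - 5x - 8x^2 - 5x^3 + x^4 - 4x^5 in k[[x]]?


[x^8] = sum a_i*b_j, i+j=8
  -8*-4=32
  -2*1=-2
Sum=30


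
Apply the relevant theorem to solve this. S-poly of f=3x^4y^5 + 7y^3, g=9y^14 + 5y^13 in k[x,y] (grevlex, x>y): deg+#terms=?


LT(f)=3x^4y^5, LT(g)=9y^14
lcm(LM)=x^4y^14
S(f,g) (scaled by 27 to clear denominators) = 9y^9*f - 3x^4*g = -15x^4y^13 + 63y^12
2 terms, deg 17.
17+2=19


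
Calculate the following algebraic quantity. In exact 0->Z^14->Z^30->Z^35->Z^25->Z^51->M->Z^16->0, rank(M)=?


Alt sum=0:
(-1)^0*14 + (-1)^1*30 + (-1)^2*35 + (-1)^3*25 + (-1)^4*51 + (-1)^5*? + (-1)^6*16=0
rank(M)=61


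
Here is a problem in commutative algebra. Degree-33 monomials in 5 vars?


C(d+n-1,n-1)=C(37,4)=66045


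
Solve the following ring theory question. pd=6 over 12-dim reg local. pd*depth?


pd+depth=12
depth=12-6=6
pd*depth=6*6=36


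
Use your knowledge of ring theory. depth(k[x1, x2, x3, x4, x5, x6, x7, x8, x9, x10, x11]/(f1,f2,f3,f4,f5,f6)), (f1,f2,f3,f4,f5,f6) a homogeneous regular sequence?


depth(R)=11
depth(R/I)=11-6=5


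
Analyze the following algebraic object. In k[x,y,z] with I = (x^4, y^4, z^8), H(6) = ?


Need i<4, j<4, k<8 with i+j+k=6.
For each i, j ranges over max(0,6-i-7)..min(3,6-i):
  i=0: j in [0,3] -> 4
  i=1: j in [0,3] -> 4
  i=2: j in [0,3] -> 4
  i=3: j in [0,3] -> 4
H(6) = 4+4+4+4 = 16


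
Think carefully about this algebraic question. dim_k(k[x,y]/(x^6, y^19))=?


Basis: x^i*y^j, i<6, j<19
6*19=114


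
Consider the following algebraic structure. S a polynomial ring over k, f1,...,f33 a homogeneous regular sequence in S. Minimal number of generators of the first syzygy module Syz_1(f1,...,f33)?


Regular sequence => Koszul complex is the minimal free resolution.
Syz_1 minimally generated by Koszul relations f_i*e_j - f_j*e_i (i<j): mu(Syz_1) = beta_2 = C(m,2) = m(m-1)/2
m=33
33*32/2 = 528


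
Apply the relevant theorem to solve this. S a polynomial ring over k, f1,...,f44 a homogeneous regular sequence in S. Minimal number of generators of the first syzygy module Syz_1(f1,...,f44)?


Regular sequence => Koszul complex is the minimal free resolution.
Syz_1 minimally generated by Koszul relations f_i*e_j - f_j*e_i (i<j): mu(Syz_1) = beta_2 = C(m,2) = m(m-1)/2
m=44
44*43/2 = 946


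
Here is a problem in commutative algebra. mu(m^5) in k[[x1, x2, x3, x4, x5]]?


C(n+d-1,d)=C(9,5)=126


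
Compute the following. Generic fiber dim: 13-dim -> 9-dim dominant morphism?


dim(fiber)=dim(X)-dim(Y)=13-9=4


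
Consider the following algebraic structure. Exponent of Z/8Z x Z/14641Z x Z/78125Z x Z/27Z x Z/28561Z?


Exponent = lcm of the cyclic orders; pairwise coprime => product.
2^3*11^4*5^7*3^3*13^4=8*14641*78125*27*28561=7056477016875000


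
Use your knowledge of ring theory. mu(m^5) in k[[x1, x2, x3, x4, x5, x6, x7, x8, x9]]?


C(n+d-1,d)=C(13,5)=1287


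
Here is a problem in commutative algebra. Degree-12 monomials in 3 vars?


C(d+n-1,n-1)=C(14,2)=91


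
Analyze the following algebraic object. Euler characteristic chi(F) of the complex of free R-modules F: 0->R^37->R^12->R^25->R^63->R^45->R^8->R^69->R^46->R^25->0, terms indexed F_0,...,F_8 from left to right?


chi = sum (-1)^i * rank:
(-1)^0*37=37
(-1)^1*12=-12
(-1)^2*25=25
(-1)^3*63=-63
(-1)^4*45=45
(-1)^5*8=-8
(-1)^6*69=69
(-1)^7*46=-46
(-1)^8*25=25
chi=72


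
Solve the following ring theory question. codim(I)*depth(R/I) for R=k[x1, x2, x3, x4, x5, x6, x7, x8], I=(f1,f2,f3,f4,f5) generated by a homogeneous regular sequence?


codim=5, depth=dim(R/I)=8-5=3
Product=5*3=15


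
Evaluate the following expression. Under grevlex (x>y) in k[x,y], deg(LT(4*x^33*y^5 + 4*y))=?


LT: 4*x^33*y^5
deg_x=33, deg_y=5
Total=33+5=38


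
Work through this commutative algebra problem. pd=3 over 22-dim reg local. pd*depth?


pd+depth=22
depth=22-3=19
pd*depth=3*19=57


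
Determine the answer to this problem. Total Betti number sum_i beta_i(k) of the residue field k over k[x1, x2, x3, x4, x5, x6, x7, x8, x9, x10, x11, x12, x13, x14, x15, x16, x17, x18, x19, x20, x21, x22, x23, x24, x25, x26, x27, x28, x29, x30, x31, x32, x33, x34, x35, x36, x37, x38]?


Koszul resolution: beta_i(k)=C(n,i), n=38
sum_i C(38,i) = 2^38 = 274877906944


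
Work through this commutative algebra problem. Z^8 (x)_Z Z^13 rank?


rank(M(x)N) = rank(M)*rank(N)
8*13 = 104


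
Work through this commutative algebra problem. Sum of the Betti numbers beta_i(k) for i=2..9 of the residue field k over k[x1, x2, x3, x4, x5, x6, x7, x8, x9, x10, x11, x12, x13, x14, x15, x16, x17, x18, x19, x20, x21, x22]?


Koszul resolution: beta_i(k)=C(n,i), n=22
C(22,2)=231, C(22,3)=1540, C(22,4)=7315, C(22,5)=26334, C(22,6)=74613, C(22,7)=170544, C(22,8)=319770, C(22,9)=497420
Sum=1097767


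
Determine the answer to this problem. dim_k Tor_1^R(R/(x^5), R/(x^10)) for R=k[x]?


Tor_1(R/I,R/J)=(I cap J)/IJ=(x^10)/(x^15)
dim=15-10=min(5,10)=5


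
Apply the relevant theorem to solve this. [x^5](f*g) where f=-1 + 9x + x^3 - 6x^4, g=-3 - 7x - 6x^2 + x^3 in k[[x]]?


[x^5] = sum a_i*b_j, i+j=5
  1*-6=-6
  -6*-7=42
Sum=36


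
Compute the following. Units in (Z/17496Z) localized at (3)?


Local ring = Z/2187Z.
phi(2187) = 3^6*(3-1) = 1458


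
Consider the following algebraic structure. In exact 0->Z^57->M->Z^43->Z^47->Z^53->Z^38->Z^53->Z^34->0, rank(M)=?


Alt sum=0:
(-1)^0*57 + (-1)^1*? + (-1)^2*43 + (-1)^3*47 + (-1)^4*53 + (-1)^5*38 + (-1)^6*53 + (-1)^7*34=0
rank(M)=87


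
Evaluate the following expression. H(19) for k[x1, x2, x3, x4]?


C(d+n-1,n-1)=C(22,3)=1540


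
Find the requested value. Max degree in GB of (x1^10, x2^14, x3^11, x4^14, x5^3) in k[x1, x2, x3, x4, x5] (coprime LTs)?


Pure powers, coprime LTs => already GB.
Degrees: 10, 14, 11, 14, 3
Max=14


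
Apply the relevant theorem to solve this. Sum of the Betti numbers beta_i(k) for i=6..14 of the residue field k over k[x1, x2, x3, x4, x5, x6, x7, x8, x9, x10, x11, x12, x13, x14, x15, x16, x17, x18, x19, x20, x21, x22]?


Koszul resolution: beta_i(k)=C(n,i), n=22
C(22,6)=74613, C(22,7)=170544, C(22,8)=319770, C(22,9)=497420, C(22,10)=646646, C(22,11)=705432, C(22,12)=646646, C(22,13)=497420, C(22,14)=319770
Sum=3878261


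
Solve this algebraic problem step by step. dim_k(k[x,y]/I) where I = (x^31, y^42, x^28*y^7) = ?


k[x,y]/I, I = (x^31, y^42, x^28*y^7)
Rect: 31x42=1302. Corner: (31-28)x(42-7)=105.
dim = 1302-105 = 1197


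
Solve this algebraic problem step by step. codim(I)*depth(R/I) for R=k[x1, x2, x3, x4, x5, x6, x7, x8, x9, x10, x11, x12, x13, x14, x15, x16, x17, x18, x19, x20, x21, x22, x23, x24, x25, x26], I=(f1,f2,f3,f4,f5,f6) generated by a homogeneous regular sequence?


codim=6, depth=dim(R/I)=26-6=20
Product=6*20=120


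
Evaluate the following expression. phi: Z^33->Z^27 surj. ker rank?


rank(ker) = 33-27 = 6


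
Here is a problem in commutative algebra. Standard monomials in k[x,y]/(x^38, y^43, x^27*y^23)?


k[x,y]/I, I = (x^38, y^43, x^27*y^23)
Rect: 38x43=1634. Corner: (38-27)x(43-23)=220.
dim = 1634-220 = 1414


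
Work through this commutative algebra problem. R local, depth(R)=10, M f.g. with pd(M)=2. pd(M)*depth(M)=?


pd+depth=10
depth=10-2=8
pd*depth=2*8=16


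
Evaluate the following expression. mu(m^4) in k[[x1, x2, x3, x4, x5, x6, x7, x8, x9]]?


C(n+d-1,d)=C(12,4)=495


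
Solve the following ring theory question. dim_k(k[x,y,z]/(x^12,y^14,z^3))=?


Basis: x^iy^jz^k, i<12,j<14,k<3
12*14*3=504


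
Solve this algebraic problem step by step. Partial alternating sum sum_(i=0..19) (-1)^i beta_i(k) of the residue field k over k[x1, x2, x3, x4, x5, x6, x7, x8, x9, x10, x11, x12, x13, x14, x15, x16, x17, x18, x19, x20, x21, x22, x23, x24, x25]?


Koszul resolution: beta_i(k)=C(n,i), n=25
sum_(i=0..p) (-1)^i C(n,i) = (-1)^p C(n-1,p)
(-1)^19*C(24,19) = (-1)^19*42504 = -42504


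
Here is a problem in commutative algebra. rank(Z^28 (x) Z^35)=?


rank(M(x)N) = rank(M)*rank(N)
28*35 = 980


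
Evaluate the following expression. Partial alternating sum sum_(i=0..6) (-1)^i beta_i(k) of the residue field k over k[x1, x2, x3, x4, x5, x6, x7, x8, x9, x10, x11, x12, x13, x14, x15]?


Koszul resolution: beta_i(k)=C(n,i), n=15
sum_(i=0..p) (-1)^i C(n,i) = (-1)^p C(n-1,p)
(-1)^6*C(14,6) = (-1)^6*3003 = 3003


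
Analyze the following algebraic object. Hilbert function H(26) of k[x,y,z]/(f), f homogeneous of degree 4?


C(28,2)-C(24,2)=378-276=102


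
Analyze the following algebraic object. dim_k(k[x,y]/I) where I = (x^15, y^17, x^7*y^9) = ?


k[x,y]/I, I = (x^15, y^17, x^7*y^9)
Rect: 15x17=255. Corner: (15-7)x(17-9)=64.
dim = 255-64 = 191


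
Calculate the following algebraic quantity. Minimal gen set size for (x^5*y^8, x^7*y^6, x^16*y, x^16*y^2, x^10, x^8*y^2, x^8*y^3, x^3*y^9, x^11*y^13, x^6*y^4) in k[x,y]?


Remove redundant (divisible by others).
x^11*y^13 redundant.
x^16*y^2 redundant.
x^7*y^6 redundant.
x^8*y^3 redundant.
x^16*y redundant.
Min: x^10, x^8*y^2, x^6*y^4, x^5*y^8, x^3*y^9
Count=5


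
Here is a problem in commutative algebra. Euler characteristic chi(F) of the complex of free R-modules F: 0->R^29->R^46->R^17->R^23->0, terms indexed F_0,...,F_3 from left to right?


chi = sum (-1)^i * rank:
(-1)^0*29=29
(-1)^1*46=-46
(-1)^2*17=17
(-1)^3*23=-23
chi=-23


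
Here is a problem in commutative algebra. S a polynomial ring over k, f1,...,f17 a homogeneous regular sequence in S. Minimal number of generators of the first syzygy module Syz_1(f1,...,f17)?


Regular sequence => Koszul complex is the minimal free resolution.
Syz_1 minimally generated by Koszul relations f_i*e_j - f_j*e_i (i<j): mu(Syz_1) = beta_2 = C(m,2) = m(m-1)/2
m=17
17*16/2 = 136


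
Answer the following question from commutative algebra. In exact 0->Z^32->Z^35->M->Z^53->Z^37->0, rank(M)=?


Alt sum=0:
(-1)^0*32 + (-1)^1*35 + (-1)^2*? + (-1)^3*53 + (-1)^4*37=0
rank(M)=19


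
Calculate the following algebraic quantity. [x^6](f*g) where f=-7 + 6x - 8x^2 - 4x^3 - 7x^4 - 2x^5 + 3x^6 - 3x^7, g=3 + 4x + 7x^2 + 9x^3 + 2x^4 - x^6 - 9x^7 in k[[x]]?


[x^6] = sum a_i*b_j, i+j=6
  -7*-1=7
  -8*2=-16
  -4*9=-36
  -7*7=-49
  -2*4=-8
  3*3=9
Sum=-93


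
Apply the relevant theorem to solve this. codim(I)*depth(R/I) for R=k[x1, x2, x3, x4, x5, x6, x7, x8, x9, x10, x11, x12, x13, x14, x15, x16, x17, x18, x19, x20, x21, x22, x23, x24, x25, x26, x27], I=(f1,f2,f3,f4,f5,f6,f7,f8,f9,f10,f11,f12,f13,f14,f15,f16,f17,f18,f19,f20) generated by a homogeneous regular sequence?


codim=20, depth=dim(R/I)=27-20=7
Product=20*7=140


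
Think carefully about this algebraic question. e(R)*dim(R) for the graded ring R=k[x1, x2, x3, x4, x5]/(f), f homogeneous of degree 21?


e(R)=deg(f)=21, dim(R)=5-1=4
e*dim=21*4=84


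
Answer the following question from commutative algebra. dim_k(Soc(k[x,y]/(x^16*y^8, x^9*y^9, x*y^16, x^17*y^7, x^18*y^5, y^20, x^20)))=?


Socle = ann(m) = span of standard monomials u with x*u, y*u in I (staircase corners).
Minimal generators: x^20, x^18*y^5, x^17*y^7, x^16*y^8, x^9*y^9, x*y^16, y^20
Corners: y^19, x^8y^15, x^15y^8, x^16y^7, x^17y^6, x^19y^4
Socle dim=6


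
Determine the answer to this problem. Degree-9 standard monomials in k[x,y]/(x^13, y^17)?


k[x,y], I = (x^13, y^17), d = 9
Need i < 13 and d-i < 17.
Range: 0 <= i <= 9.
H(9) = 10


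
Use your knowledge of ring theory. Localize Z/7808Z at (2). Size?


2-primary part: 7808=2^7*61
Size=2^7=128


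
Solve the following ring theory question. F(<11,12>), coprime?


gcd(11,12)=1 => F=ab-a-b=11*12-11-12=132-23=109


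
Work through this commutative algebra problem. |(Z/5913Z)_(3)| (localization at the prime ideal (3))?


3-primary part: 5913=3^4*73
Size=3^4=81


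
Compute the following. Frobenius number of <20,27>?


gcd(20,27)=1 => F=ab-a-b=20*27-20-27=540-47=493


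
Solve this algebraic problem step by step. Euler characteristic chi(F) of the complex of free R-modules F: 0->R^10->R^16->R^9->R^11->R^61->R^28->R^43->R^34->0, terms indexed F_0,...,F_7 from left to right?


chi = sum (-1)^i * rank:
(-1)^0*10=10
(-1)^1*16=-16
(-1)^2*9=9
(-1)^3*11=-11
(-1)^4*61=61
(-1)^5*28=-28
(-1)^6*43=43
(-1)^7*34=-34
chi=34


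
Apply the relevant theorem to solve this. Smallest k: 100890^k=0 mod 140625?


100890^k mod 140625:
k=1: 100890
k=2: 73350
k=3: 31500
k=4: 50625
k=5: 56250
k=6: 0
First zero at k = 6


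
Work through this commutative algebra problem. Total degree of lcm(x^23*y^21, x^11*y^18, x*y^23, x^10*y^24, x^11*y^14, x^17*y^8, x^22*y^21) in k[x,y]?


lcm = componentwise max:
x: max(23,11,1,10,11,17,22)=23
y: max(21,18,23,24,14,8,21)=24
Total=23+24=47


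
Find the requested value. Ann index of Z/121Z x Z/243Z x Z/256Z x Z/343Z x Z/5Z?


Exponent = lcm of the cyclic orders; pairwise coprime => product.
11^2*3^5*2^8*7^3*5^1=121*243*256*343*5=12909093120


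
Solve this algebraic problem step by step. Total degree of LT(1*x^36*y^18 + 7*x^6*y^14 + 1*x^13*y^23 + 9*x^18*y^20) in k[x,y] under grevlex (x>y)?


LT: 1*x^36*y^18
deg_x=36, deg_y=18
Total=36+18=54


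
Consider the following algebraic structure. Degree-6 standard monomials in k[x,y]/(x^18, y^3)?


k[x,y], I = (x^18, y^3), d = 6
Need i < 18 and d-i < 3.
Range: 4 <= i <= 6.
H(6) = 3


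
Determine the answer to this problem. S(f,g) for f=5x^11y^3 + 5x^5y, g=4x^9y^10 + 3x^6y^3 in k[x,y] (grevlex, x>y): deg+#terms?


LT(f)=5x^11y^3, LT(g)=4x^9y^10
lcm(LM)=x^11y^10
S(f,g) (scaled by 20 to clear denominators) = 4y^7*f - 5x^2*g = 20x^5y^8 - 15x^8y^3
2 terms, deg 13.
13+2=15


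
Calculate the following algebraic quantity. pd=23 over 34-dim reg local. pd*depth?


pd+depth=34
depth=34-23=11
pd*depth=23*11=253


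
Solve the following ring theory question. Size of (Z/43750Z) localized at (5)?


5-primary part: 43750=5^5*14
Size=5^5=3125


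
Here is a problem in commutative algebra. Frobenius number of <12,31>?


gcd(12,31)=1 => F=ab-a-b=12*31-12-31=372-43=329


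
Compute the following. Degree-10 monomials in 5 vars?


C(d+n-1,n-1)=C(14,4)=1001


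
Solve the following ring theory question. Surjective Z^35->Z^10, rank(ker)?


rank(ker) = 35-10 = 25


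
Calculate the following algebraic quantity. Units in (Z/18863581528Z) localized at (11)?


Local ring = Z/2357947691Z.
phi(2357947691) = 11^8*(11-1) = 2143588810


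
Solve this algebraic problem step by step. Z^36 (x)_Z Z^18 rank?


rank(M(x)N) = rank(M)*rank(N)
36*18 = 648


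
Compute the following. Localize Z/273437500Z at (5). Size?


5-primary part: 273437500=5^10*28
Size=5^10=9765625


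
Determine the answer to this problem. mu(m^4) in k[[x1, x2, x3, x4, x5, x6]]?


C(n+d-1,d)=C(9,4)=126


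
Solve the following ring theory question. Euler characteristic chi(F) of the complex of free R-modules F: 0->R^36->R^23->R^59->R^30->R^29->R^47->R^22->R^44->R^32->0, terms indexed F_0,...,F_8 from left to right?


chi = sum (-1)^i * rank:
(-1)^0*36=36
(-1)^1*23=-23
(-1)^2*59=59
(-1)^3*30=-30
(-1)^4*29=29
(-1)^5*47=-47
(-1)^6*22=22
(-1)^7*44=-44
(-1)^8*32=32
chi=34


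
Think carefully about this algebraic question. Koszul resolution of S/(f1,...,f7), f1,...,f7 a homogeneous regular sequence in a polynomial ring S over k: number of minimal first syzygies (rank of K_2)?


Regular sequence => Koszul complex is the minimal free resolution.
Syz_1 minimally generated by Koszul relations f_i*e_j - f_j*e_i (i<j): mu(Syz_1) = beta_2 = C(m,2) = m(m-1)/2
m=7
7*6/2 = 21


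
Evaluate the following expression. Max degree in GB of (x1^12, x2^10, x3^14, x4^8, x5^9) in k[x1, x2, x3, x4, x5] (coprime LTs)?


Pure powers, coprime LTs => already GB.
Degrees: 12, 10, 14, 8, 9
Max=14


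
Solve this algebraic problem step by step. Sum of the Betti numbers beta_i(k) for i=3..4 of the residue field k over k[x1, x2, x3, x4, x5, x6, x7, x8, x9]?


Koszul resolution: beta_i(k)=C(n,i), n=9
C(9,3)=84, C(9,4)=126
Sum=210


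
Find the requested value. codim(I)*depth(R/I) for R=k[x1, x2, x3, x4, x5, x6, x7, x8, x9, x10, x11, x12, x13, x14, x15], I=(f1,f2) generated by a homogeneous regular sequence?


codim=2, depth=dim(R/I)=15-2=13
Product=2*13=26


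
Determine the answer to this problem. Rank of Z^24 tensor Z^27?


rank(M(x)N) = rank(M)*rank(N)
24*27 = 648


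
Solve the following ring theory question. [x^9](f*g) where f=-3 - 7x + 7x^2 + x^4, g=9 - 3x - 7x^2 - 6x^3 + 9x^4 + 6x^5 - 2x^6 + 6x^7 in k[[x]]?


[x^9] = sum a_i*b_j, i+j=9
  7*6=42
  1*6=6
Sum=48


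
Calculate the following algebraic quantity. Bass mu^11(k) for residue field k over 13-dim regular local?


C(n,i)=C(13,11)=78


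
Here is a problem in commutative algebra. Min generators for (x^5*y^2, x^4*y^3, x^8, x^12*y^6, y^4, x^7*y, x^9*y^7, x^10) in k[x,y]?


Remove redundant (divisible by others).
x^9*y^7 redundant.
x^12*y^6 redundant.
x^10 redundant.
Min: x^8, x^7*y, x^5*y^2, x^4*y^3, y^4
Count=5


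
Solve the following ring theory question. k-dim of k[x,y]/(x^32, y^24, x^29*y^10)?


k[x,y]/I, I = (x^32, y^24, x^29*y^10)
Rect: 32x24=768. Corner: (32-29)x(24-10)=42.
dim = 768-42 = 726


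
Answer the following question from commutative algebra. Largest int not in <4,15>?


gcd(4,15)=1 => F=ab-a-b=4*15-4-15=60-19=41


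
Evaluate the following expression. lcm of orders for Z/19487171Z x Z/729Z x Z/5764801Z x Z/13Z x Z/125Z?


Exponent = lcm of the cyclic orders; pairwise coprime => product.
11^7*3^6*7^8*13^1*5^3=19487171*729*5764801*13*125=133080373124970145875


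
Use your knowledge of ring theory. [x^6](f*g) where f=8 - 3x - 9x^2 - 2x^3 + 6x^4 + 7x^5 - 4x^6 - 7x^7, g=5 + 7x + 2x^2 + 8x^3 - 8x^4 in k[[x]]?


[x^6] = sum a_i*b_j, i+j=6
  -9*-8=72
  -2*8=-16
  6*2=12
  7*7=49
  -4*5=-20
Sum=97


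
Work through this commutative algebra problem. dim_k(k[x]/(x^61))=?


Basis: 1,x,...,x^60
dim=61


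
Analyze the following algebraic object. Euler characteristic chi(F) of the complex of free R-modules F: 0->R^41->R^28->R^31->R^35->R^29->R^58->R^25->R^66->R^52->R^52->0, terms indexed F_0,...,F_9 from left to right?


chi = sum (-1)^i * rank:
(-1)^0*41=41
(-1)^1*28=-28
(-1)^2*31=31
(-1)^3*35=-35
(-1)^4*29=29
(-1)^5*58=-58
(-1)^6*25=25
(-1)^7*66=-66
(-1)^8*52=52
(-1)^9*52=-52
chi=-61


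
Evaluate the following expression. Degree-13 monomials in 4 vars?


C(d+n-1,n-1)=C(16,3)=560


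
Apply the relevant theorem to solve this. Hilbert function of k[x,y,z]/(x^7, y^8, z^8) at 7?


Need i<7, j<8, k<8 with i+j+k=7.
For each i, j ranges over max(0,7-i-7)..min(7,7-i):
  i=0: j in [0,7] -> 8
  i=1: j in [0,6] -> 7
  i=2: j in [0,5] -> 6
  i=3: j in [0,4] -> 5
  i=4: j in [0,3] -> 4
  i=5: j in [0,2] -> 3
  i=6: j in [0,1] -> 2
H(7) = 8+7+6+5+4+3+2 = 35


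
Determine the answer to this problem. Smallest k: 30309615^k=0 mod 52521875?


30309615^k mod 52521875:
k=1: 30309615
k=2: 40573225
k=3: 40474000
k=4: 24010000
k=5: 0
First zero at k = 5


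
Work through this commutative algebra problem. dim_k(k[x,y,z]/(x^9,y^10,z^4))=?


Basis: x^iy^jz^k, i<9,j<10,k<4
9*10*4=360


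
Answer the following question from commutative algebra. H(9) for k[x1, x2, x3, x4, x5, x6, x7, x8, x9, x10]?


C(d+n-1,n-1)=C(18,9)=48620


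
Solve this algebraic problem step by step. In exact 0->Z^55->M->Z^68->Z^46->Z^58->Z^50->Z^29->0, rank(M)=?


Alt sum=0:
(-1)^0*55 + (-1)^1*? + (-1)^2*68 + (-1)^3*46 + (-1)^4*58 + (-1)^5*50 + (-1)^6*29=0
rank(M)=114


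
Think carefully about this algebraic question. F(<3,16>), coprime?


gcd(3,16)=1 => F=ab-a-b=3*16-3-16=48-19=29


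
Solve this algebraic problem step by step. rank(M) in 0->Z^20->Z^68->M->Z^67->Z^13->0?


Alt sum=0:
(-1)^0*20 + (-1)^1*68 + (-1)^2*? + (-1)^3*67 + (-1)^4*13=0
rank(M)=102


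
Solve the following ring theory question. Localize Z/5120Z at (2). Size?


2-primary part: 5120=2^10*5
Size=2^10=1024


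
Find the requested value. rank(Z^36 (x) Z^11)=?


rank(M(x)N) = rank(M)*rank(N)
36*11 = 396


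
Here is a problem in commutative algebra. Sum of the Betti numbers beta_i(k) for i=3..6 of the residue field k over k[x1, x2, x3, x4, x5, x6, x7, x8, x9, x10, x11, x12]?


Koszul resolution: beta_i(k)=C(n,i), n=12
C(12,3)=220, C(12,4)=495, C(12,5)=792, C(12,6)=924
Sum=2431


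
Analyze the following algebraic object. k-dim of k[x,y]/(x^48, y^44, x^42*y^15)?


k[x,y]/I, I = (x^48, y^44, x^42*y^15)
Rect: 48x44=2112. Corner: (48-42)x(44-15)=174.
dim = 2112-174 = 1938


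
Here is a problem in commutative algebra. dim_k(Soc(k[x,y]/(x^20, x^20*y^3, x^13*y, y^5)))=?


Socle = ann(m) = span of standard monomials u with x*u, y*u in I (staircase corners).
Redundant generators: x^20*y^3
Minimal generators: x^20, x^13*y, y^5
Corners: x^12y^4, x^19
Socle dim=2


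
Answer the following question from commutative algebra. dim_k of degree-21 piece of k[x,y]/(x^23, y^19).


k[x,y], I = (x^23, y^19), d = 21
Need i < 23 and d-i < 19.
Range: 3 <= i <= 21.
H(21) = 19


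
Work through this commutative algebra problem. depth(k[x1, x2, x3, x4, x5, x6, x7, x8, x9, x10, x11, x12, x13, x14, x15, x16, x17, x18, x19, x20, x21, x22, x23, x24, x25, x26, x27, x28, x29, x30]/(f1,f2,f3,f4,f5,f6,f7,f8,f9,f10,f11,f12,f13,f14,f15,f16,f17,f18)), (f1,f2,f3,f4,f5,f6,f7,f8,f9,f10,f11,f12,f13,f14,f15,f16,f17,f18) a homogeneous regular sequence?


depth(R)=30
depth(R/I)=30-18=12


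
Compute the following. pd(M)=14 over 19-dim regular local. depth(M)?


pd+depth=depth(R)=19
depth=19-14=5


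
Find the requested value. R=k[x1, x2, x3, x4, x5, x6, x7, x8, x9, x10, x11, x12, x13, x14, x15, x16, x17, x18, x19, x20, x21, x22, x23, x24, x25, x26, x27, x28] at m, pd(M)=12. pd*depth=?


pd+depth=28
depth=28-12=16
pd*depth=12*16=192


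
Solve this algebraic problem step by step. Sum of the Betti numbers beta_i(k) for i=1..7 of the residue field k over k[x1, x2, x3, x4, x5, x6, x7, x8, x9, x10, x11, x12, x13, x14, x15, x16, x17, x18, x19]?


Koszul resolution: beta_i(k)=C(n,i), n=19
C(19,1)=19, C(19,2)=171, C(19,3)=969, C(19,4)=3876, C(19,5)=11628, C(19,6)=27132, C(19,7)=50388
Sum=94183


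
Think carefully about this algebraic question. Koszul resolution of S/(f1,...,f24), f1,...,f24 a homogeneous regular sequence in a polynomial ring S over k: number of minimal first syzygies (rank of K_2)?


Regular sequence => Koszul complex is the minimal free resolution.
Syz_1 minimally generated by Koszul relations f_i*e_j - f_j*e_i (i<j): mu(Syz_1) = beta_2 = C(m,2) = m(m-1)/2
m=24
24*23/2 = 276


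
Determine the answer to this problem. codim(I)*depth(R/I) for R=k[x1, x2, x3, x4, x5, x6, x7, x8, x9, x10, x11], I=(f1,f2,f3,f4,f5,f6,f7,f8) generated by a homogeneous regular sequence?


codim=8, depth=dim(R/I)=11-8=3
Product=8*3=24


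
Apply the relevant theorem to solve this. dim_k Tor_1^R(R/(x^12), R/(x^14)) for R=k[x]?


Tor_1(R/I,R/J)=(I cap J)/IJ=(x^14)/(x^26)
dim=26-14=min(12,14)=12


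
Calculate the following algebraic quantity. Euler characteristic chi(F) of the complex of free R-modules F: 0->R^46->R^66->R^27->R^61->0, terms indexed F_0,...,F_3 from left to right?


chi = sum (-1)^i * rank:
(-1)^0*46=46
(-1)^1*66=-66
(-1)^2*27=27
(-1)^3*61=-61
chi=-54


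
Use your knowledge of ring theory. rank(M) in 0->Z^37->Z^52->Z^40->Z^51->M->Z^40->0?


Alt sum=0:
(-1)^0*37 + (-1)^1*52 + (-1)^2*40 + (-1)^3*51 + (-1)^4*? + (-1)^5*40=0
rank(M)=66


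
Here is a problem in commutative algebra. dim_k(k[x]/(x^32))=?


Basis: 1,x,...,x^31
dim=32


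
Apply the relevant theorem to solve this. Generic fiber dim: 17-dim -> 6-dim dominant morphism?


dim(fiber)=dim(X)-dim(Y)=17-6=11


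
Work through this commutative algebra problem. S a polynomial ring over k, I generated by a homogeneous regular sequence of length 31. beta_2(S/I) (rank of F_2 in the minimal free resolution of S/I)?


Regular sequence => Koszul complex is the minimal free resolution.
Syz_1 minimally generated by Koszul relations f_i*e_j - f_j*e_i (i<j): mu(Syz_1) = beta_2 = C(m,2) = m(m-1)/2
m=31
31*30/2 = 465


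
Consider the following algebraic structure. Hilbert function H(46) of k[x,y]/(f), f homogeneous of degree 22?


H(t)=d for t>=d-1.
d=22, t=46
H(46)=22


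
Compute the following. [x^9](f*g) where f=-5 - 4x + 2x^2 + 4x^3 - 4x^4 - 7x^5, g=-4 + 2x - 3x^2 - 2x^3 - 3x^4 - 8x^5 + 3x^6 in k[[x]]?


[x^9] = sum a_i*b_j, i+j=9
  4*3=12
  -4*-8=32
  -7*-3=21
Sum=65


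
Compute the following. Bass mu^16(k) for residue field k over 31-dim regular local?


C(n,i)=C(31,16)=300540195


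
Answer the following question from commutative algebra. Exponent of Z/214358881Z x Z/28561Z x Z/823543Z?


Exponent = lcm of the cyclic orders; pairwise coprime => product.
11^8*13^4*7^7=214358881*28561*823543=5041980603270473863


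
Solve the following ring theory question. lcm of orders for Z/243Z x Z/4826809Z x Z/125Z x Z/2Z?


Exponent = lcm of the cyclic orders; pairwise coprime => product.
3^5*13^6*5^3*2^1=243*4826809*125*2=293228646750


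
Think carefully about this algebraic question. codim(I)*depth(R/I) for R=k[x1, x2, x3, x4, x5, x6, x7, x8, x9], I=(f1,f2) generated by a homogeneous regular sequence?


codim=2, depth=dim(R/I)=9-2=7
Product=2*7=14


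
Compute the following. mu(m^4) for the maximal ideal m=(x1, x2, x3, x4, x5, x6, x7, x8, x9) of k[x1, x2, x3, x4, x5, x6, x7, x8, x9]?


Graded Nakayama: mu(m^d) = dim_k (m^d/m^(d+1)) = #degree-4 monomials in 9 vars
C(n+d-1,d)=C(12,4)=495


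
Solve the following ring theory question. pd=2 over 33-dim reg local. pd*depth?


pd+depth=33
depth=33-2=31
pd*depth=2*31=62


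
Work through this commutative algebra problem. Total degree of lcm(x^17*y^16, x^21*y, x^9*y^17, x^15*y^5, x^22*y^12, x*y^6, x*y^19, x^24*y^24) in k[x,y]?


lcm = componentwise max:
x: max(17,21,9,15,22,1,1,24)=24
y: max(16,1,17,5,12,6,19,24)=24
Total=24+24=48


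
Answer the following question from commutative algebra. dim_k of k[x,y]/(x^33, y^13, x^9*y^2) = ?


k[x,y]/I, I = (x^33, y^13, x^9*y^2)
Rect: 33x13=429. Corner: (33-9)x(13-2)=264.
dim = 429-264 = 165


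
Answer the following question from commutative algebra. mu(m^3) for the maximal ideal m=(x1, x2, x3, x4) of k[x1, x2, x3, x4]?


Graded Nakayama: mu(m^d) = dim_k (m^d/m^(d+1)) = #degree-3 monomials in 4 vars
C(n+d-1,d)=C(6,3)=20


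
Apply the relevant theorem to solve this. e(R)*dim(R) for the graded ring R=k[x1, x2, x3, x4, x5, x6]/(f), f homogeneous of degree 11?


e(R)=deg(f)=11, dim(R)=6-1=5
e*dim=11*5=55


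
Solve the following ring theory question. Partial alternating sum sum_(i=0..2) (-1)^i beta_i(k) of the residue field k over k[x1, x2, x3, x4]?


Koszul resolution: beta_i(k)=C(n,i), n=4
sum_(i=0..p) (-1)^i C(n,i) = (-1)^p C(n-1,p)
(-1)^2*C(3,2) = (-1)^2*3 = 3
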